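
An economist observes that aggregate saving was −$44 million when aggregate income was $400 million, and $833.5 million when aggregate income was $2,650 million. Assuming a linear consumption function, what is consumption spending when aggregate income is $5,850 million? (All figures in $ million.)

MPS = ΔS/ΔY = (833.5 − (-44))/(2650 − 400) = 877.5/2250 = 0.39
MPC = 1 − MPS = 0.61
Autonomous saving = -44 − 0.39(400) = -200, so a = 200
C = 200 + 0.61(5850) = 200 + 3568.5 = 3768.5

C = 3768.5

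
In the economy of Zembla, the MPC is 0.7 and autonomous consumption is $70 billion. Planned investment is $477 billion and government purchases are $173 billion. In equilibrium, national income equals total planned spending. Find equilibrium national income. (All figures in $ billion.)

Y = 2400

Y = C + I + G = 70 + 0.7Y + 477 + 173
Y − 0.7Y = 720
0.3Y = 720, so Y = 720/0.3 = 2400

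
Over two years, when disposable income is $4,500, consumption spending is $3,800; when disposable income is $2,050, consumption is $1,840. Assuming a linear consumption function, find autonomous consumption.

a = 200

MPC = ΔC/ΔY = (3800 − 1840)/(4500 − 2050) = 1960/2450 = 0.8
a = C − MPC·Y = 1840 − 0.8(2050) = 1840 − 1640 = 200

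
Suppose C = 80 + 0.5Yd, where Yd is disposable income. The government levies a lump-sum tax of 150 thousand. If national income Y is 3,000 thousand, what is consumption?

C = 1505

Yd = Y − T = 3000 − 150 = 2850
C = 80 + 0.5(2850) = 80 + 1425 = 1505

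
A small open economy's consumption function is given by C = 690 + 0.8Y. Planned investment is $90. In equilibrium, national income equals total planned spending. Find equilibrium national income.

Y = 3900

Y = C + I = 690 + 0.8Y + 90
Y − 0.8Y = 780
0.2Y = 780, so Y = 780/0.2 = 3900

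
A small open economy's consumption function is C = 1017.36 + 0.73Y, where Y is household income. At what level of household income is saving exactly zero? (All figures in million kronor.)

At break-even, C = Y: 1017.36 + 0.73Y = Y
0.27Y = 1017.36, so Y = 1017.36/0.27 = 3768

Y = 3768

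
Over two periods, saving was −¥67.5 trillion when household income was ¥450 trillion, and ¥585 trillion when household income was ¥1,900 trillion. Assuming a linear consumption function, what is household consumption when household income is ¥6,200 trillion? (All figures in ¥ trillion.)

C = 3680

MPS = ΔS/ΔY = (585 − (-67.5))/(1900 − 450) = 652.5/1450 = 0.45
MPC = 1 − MPS = 0.55
Autonomous saving = -67.5 − 0.45(450) = -270, so a = 270
C = 270 + 0.55(6200) = 270 + 3410 = 3680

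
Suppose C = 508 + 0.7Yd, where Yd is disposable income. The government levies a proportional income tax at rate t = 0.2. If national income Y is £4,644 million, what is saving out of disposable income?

Yd = (1 − 0.2)(4644) = 0.8(4644) = 3715.2
C = 508 + 0.7(3715.2) = 508 + 2600.64 = 3108.64
S = Yd − C = 3715.2 − 3108.64 = 606.56

S = 606.56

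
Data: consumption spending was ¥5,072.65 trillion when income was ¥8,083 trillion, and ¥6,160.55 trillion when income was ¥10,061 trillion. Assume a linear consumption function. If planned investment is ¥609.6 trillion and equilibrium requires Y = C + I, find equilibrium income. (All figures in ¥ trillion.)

MPC = (6160.55 − 5072.65)/(10061 − 8083) = 1087.9/1978 = 0.55
a = 5072.65 − 0.55(8083) = 627
Equilibrium: Y = 627 + 0.55Y + 609.6
0.45Y = 1236.6, so Y = 1236.6/0.45 = 2748

Y = 2748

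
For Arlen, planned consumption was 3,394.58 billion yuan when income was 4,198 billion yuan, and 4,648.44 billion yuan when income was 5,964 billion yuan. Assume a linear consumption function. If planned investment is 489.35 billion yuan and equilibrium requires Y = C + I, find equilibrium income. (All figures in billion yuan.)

Y = 3115

MPC = (4648.44 − 3394.58)/(5964 − 4198) = 1253.86/1766 = 0.71
a = 3394.58 − 0.71(4198) = 414
Equilibrium: Y = 414 + 0.71Y + 489.35
0.29Y = 903.35, so Y = 903.35/0.29 = 3115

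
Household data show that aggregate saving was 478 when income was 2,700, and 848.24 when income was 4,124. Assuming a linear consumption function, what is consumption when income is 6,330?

MPS = ΔS/ΔY = (848.24 − 478)/(4124 − 2700) = 370.24/1424 = 0.26
MPC = 1 − MPS = 0.74
Autonomous saving = 478 − 0.26(2700) = -224, so a = 224
C = 224 + 0.74(6330) = 224 + 4684.2 = 4908.2

C = 4908.2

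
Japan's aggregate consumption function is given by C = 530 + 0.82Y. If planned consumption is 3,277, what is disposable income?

530 + 0.82Y = 3277
0.82Y = 2747, so Y = 2747/0.82 = 3350

Y = 3350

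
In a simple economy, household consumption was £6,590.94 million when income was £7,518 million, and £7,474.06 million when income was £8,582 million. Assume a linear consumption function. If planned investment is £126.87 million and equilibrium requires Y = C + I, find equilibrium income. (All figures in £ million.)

MPC = (7474.06 − 6590.94)/(8582 − 7518) = 883.12/1064 = 0.83
a = 6590.94 − 0.83(7518) = 351
Equilibrium: Y = 351 + 0.83Y + 126.87
0.17Y = 477.87, so Y = 477.87/0.17 = 2811

Y = 2811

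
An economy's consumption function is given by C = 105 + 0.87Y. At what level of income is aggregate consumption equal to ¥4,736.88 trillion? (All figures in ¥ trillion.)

105 + 0.87Y = 4736.88
0.87Y = 4631.88, so Y = 4631.88/0.87 = 5324

Y = 5324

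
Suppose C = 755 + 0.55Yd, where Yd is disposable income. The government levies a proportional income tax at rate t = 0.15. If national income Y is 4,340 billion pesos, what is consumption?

Yd = (1 − 0.15)(4340) = 0.85(4340) = 3689
C = 755 + 0.55(3689) = 755 + 2028.95 = 2783.95

C = 2783.95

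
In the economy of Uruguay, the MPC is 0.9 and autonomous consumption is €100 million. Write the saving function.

S = Y − C = Y − (100 + 0.9Y) = -100 + (1 − 0.9)Y

S = -100 + 0.1Y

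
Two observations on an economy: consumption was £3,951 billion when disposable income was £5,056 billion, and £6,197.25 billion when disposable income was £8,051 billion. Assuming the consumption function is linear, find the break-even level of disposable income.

MPC = (6197.25 − 3951)/(8051 − 5056) = 2246.25/2995 = 0.75
a = 3951 − 0.75(5056) = 3951 − 3792 = 159
Break-even: Y = a/(1−MPC) = 159/0.25 = 636

Y = 636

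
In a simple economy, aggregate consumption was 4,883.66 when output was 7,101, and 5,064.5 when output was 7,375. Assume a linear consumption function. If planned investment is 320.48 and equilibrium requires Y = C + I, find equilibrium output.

MPC = (5064.5 − 4883.66)/(7375 − 7101) = 180.84/274 = 0.66
a = 4883.66 − 0.66(7101) = 197
Equilibrium: Y = 197 + 0.66Y + 320.48
0.34Y = 517.48, so Y = 517.48/0.34 = 1522

Y = 1522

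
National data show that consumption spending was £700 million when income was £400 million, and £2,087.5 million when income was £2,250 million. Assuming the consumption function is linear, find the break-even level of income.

Y = 1600

MPC = (2087.5 − 700)/(2250 − 400) = 1387.5/1850 = 0.75
a = 700 − 0.75(400) = 700 − 300 = 400
Break-even: Y = a/(1−MPC) = 400/0.25 = 1600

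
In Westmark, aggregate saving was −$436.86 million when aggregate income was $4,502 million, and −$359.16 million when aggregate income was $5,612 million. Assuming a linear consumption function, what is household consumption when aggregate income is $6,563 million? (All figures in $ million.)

MPS = ΔS/ΔY = (-359.16 − (-436.86))/(5612 − 4502) = 77.7/1110 = 0.07
MPC = 1 − MPS = 0.93
Autonomous saving = -436.86 − 0.07(4502) = -752, so a = 752
C = 752 + 0.93(6563) = 752 + 6103.59 = 6855.59

C = 6855.59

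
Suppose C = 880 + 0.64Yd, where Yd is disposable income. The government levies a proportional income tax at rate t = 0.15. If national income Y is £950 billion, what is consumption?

Yd = (1 − 0.15)(950) = 0.85(950) = 807.5
C = 880 + 0.64(807.5) = 880 + 516.8 = 1396.8

C = 1396.8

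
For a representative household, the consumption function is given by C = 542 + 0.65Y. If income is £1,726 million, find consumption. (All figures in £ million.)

C = 1663.9

C = 542 + 0.65(1726) = 542 + 1121.9 = 1663.9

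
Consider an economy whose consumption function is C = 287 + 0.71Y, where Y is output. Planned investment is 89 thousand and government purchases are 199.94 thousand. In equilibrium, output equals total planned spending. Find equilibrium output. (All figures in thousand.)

Y = C + I + G = 287 + 0.71Y + 89 + 199.94
Y − 0.71Y = 575.94
0.29Y = 575.94, so Y = 575.94/0.29 = 1986

Y = 1986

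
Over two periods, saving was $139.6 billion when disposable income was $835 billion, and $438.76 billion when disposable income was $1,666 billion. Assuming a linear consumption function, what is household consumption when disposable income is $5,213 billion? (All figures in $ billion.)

C = 3497.32

MPS = ΔS/ΔY = (438.76 − 139.6)/(1666 − 835) = 299.16/831 = 0.36
MPC = 1 − MPS = 0.64
Autonomous saving = 139.6 − 0.36(835) = -161, so a = 161
C = 161 + 0.64(5213) = 161 + 3336.32 = 3497.32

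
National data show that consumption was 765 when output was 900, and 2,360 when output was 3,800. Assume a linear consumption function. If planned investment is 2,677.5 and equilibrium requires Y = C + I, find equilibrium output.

Y = 6550

MPC = (2360 − 765)/(3800 − 900) = 1595/2900 = 0.55
a = 765 − 0.55(900) = 270
Equilibrium: Y = 270 + 0.55Y + 2677.5
0.45Y = 2947.5, so Y = 2947.5/0.45 = 6550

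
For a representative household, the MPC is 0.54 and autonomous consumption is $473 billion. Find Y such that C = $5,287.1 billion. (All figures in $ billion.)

Y = 8915

473 + 0.54Y = 5287.1
0.54Y = 4814.1, so Y = 4814.1/0.54 = 8915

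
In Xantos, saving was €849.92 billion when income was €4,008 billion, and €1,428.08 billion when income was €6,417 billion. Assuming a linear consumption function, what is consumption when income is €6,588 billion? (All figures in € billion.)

C = 5118.88

MPS = ΔS/ΔY = (1428.08 − 849.92)/(6417 − 4008) = 578.16/2409 = 0.24
MPC = 1 − MPS = 0.76
Autonomous saving = 849.92 − 0.24(4008) = -112, so a = 112
C = 112 + 0.76(6588) = 112 + 5006.88 = 5118.88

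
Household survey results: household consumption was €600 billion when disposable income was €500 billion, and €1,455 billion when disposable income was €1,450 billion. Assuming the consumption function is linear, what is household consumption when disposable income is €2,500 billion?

MPC = (1455 − 600)/(1450 − 500) = 855/950 = 0.9
a = 600 − 0.9(500) = 600 − 450 = 150
C = 150 + 0.9(2500) = 150 + 2250 = 2400

C = 2400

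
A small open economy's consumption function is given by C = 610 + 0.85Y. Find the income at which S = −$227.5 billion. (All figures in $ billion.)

Y = 2550

S = Y − C = -610 + 0.15Y
-610 + 0.15Y = -227.5, so 0.15Y = 382.5 and Y = 2550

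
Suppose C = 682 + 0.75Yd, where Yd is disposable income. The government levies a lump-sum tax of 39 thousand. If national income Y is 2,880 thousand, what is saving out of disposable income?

Yd = Y − T = 2880 − 39 = 2841
C = 682 + 0.75(2841) = 682 + 2130.75 = 2812.75
S = Yd − C = 2841 − 2812.75 = 28.25

S = 28.25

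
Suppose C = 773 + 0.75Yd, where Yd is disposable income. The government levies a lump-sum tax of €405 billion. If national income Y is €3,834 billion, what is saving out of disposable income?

S = 84.25

Yd = Y − T = 3834 − 405 = 3429
C = 773 + 0.75(3429) = 773 + 2571.75 = 3344.75
S = Yd − C = 3429 − 3344.75 = 84.25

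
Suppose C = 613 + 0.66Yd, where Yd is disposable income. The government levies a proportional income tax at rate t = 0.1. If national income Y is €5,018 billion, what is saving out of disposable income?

Yd = (1 − 0.1)(5018) = 0.9(5018) = 4516.2
C = 613 + 0.66(4516.2) = 613 + 2980.692 = 3593.692
S = Yd − C = 4516.2 − 3593.692 = 922.508

S = 922.508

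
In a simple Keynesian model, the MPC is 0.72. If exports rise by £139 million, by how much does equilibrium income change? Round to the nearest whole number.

The multiplier is 1/(1 − MPC) = 1/0.28.
ΔY = 139/0.28 = 496.43 ≈ 496

ΔY ≈ 496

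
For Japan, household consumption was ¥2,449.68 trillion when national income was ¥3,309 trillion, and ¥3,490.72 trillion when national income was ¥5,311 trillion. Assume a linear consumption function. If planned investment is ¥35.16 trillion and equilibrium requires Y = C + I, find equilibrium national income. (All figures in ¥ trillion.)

Y = 1592

MPC = (3490.72 − 2449.68)/(5311 − 3309) = 1041.04/2002 = 0.52
a = 2449.68 − 0.52(3309) = 729
Equilibrium: Y = 729 + 0.52Y + 35.16
0.48Y = 764.16, so Y = 764.16/0.48 = 1592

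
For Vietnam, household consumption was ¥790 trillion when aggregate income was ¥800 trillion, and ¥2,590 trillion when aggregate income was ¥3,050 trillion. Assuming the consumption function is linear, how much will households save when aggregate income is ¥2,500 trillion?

S = 350

MPC = (2590 − 790)/(3050 − 800) = 1800/2250 = 0.8
a = 790 − 0.8(800) = 790 − 640 = 150
C = 150 + 0.8(2500) = 2150
S = 2500 − 2150 = 350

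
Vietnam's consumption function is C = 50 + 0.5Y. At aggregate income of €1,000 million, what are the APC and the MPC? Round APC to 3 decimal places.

MPC = 0.5 (the slope of the consumption function)
C = 50 + 0.5(1000) = 550, so APC = 550/1000 = 0.550

APC = 0.550; MPC = 0.5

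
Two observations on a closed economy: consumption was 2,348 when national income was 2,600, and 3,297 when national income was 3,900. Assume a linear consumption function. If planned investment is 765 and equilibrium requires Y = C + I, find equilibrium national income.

Y = 4500

MPC = (3297 − 2348)/(3900 − 2600) = 949/1300 = 0.73
a = 2348 − 0.73(2600) = 450
Equilibrium: Y = 450 + 0.73Y + 765
0.27Y = 1215, so Y = 1215/0.27 = 4500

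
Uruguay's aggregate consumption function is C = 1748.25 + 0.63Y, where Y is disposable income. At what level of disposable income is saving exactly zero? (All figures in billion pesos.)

Y = 4725

At break-even, C = Y: 1748.25 + 0.63Y = Y
0.37Y = 1748.25, so Y = 1748.25/0.37 = 4725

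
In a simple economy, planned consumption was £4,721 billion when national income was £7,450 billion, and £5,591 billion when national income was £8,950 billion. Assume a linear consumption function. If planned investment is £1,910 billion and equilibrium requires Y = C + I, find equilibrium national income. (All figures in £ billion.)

Y = 5500

MPC = (5591 − 4721)/(8950 − 7450) = 870/1500 = 0.58
a = 4721 − 0.58(7450) = 400
Equilibrium: Y = 400 + 0.58Y + 1910
0.42Y = 2310, so Y = 2310/0.42 = 5500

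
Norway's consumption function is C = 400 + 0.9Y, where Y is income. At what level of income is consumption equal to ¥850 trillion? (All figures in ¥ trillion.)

Y = 500

400 + 0.9Y = 850
0.9Y = 450, so Y = 450/0.9 = 500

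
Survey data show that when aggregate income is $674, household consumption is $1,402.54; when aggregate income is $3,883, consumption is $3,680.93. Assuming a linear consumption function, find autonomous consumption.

MPC = ΔC/ΔY = (3680.93 − 1402.54)/(3883 − 674) = 2278.39/3209 = 0.71
a = C − MPC·Y = 1402.54 − 0.71(674) = 1402.54 − 478.54 = 924

a = 924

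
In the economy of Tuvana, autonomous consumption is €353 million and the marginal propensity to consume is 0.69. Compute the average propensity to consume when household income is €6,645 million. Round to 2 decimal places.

C = 353 + 0.69(6645) = 4938.05
APC = C/Y = 4938.05/6645 = 0.74

APC = 0.74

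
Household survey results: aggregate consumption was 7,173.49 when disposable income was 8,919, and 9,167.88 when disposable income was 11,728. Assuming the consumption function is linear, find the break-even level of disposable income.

MPC = (9167.88 − 7173.49)/(11728 − 8919) = 1994.39/2809 = 0.71
a = 7173.49 − 0.71(8919) = 7173.49 − 6332.49 = 841
Break-even: Y = a/(1−MPC) = 841/0.29 = 2900

Y = 2900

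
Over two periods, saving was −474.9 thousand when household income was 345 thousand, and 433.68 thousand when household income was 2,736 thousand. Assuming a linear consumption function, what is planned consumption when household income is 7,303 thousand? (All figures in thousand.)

MPS = ΔS/ΔY = (433.68 − (-474.9))/(2736 − 345) = 908.58/2391 = 0.38
MPC = 1 − MPS = 0.62
Autonomous saving = -474.9 − 0.38(345) = -606, so a = 606
C = 606 + 0.62(7303) = 606 + 4527.86 = 5133.86

C = 5133.86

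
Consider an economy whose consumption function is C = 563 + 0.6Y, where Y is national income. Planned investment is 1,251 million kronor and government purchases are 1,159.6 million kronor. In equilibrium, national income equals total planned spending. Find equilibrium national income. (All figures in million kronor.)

Y = 7434

Y = C + I + G = 563 + 0.6Y + 1251 + 1159.6
Y − 0.6Y = 2973.6
0.4Y = 2973.6, so Y = 2973.6/0.4 = 7434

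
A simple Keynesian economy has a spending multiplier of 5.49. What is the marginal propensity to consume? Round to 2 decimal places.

MPC = 0.82

k = 1/(1 − MPC), so 1 − MPC = 1/k = 1/5.49 = 0.1821
MPC = 1 − 0.1821 = 0.82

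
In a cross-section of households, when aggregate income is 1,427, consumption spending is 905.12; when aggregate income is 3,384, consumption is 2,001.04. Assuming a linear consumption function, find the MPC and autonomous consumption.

MPC = ΔC/ΔY = (2001.04 − 905.12)/(3384 − 1427) = 1095.92/1957 = 0.56
a = C − MPC·Y = 905.12 − 0.56(1427) = 905.12 − 799.12 = 106

MPC = 0.56; a = 106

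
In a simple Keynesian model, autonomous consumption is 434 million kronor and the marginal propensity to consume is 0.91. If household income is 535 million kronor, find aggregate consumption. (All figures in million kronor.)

C = 920.85

C = 434 + 0.91(535) = 434 + 486.85 = 920.85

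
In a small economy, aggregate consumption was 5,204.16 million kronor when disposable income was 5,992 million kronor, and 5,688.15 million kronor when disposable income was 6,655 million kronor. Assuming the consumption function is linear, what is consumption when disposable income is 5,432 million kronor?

MPC = (5688.15 − 5204.16)/(6655 − 5992) = 483.99/663 = 0.73
a = 5204.16 − 0.73(5992) = 5204.16 − 4374.16 = 830
C = 830 + 0.73(5432) = 830 + 3965.36 = 4795.36

C = 4795.36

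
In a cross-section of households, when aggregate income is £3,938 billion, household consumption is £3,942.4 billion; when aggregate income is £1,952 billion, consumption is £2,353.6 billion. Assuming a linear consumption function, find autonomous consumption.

a = 792

MPC = ΔC/ΔY = (3942.4 − 2353.6)/(3938 − 1952) = 1588.8/1986 = 0.8
a = C − MPC·Y = 2353.6 − 0.8(1952) = 2353.6 − 1561.6 = 792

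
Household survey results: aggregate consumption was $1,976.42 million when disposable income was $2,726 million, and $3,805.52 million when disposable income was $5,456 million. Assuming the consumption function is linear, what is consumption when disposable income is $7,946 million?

C = 5473.82

MPC = (3805.52 − 1976.42)/(5456 − 2726) = 1829.1/2730 = 0.67
a = 1976.42 − 0.67(2726) = 1976.42 − 1826.42 = 150
C = 150 + 0.67(7946) = 150 + 5323.82 = 5473.82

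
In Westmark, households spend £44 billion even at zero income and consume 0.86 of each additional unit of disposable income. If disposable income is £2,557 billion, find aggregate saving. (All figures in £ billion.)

C = 44 + 0.86(2557) = 44 + 2199.02 = 2243.02
S = Y − C = 2557 − 2243.02 = 313.98

S = 313.98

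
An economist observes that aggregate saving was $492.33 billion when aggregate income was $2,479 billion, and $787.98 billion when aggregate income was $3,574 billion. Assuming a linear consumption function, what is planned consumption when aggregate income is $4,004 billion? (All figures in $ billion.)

C = 3099.92

MPS = ΔS/ΔY = (787.98 − 492.33)/(3574 − 2479) = 295.65/1095 = 0.27
MPC = 1 − MPS = 0.73
Autonomous saving = 492.33 − 0.27(2479) = -177, so a = 177
C = 177 + 0.73(4004) = 177 + 2922.92 = 3099.92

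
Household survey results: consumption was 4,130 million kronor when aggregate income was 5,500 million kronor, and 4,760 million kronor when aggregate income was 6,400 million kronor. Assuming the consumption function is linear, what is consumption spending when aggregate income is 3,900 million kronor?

C = 3010

MPC = (4760 − 4130)/(6400 − 5500) = 630/900 = 0.7
a = 4130 − 0.7(5500) = 4130 − 3850 = 280
C = 280 + 0.7(3900) = 280 + 2730 = 3010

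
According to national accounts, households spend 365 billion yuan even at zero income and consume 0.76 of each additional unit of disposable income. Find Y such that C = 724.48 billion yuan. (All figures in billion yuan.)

Y = 473

365 + 0.76Y = 724.48
0.76Y = 359.48, so Y = 359.48/0.76 = 473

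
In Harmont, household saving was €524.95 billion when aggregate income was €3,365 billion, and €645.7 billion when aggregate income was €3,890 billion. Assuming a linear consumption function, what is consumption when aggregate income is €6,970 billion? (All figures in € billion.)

C = 5615.9

MPS = ΔS/ΔY = (645.7 − 524.95)/(3890 − 3365) = 120.75/525 = 0.23
MPC = 1 − MPS = 0.77
Autonomous saving = 524.95 − 0.23(3365) = -249, so a = 249
C = 249 + 0.77(6970) = 249 + 5366.9 = 5615.9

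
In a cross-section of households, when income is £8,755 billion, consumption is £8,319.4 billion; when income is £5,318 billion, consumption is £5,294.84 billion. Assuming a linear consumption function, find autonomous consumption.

a = 615

MPC = ΔC/ΔY = (8319.4 − 5294.84)/(8755 − 5318) = 3024.56/3437 = 0.88
a = C − MPC·Y = 5294.84 − 0.88(5318) = 5294.84 − 4679.84 = 615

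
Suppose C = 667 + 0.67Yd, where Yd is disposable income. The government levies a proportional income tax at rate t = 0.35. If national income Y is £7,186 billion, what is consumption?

C = 3796.503

Yd = (1 − 0.35)(7186) = 0.65(7186) = 4670.9
C = 667 + 0.67(4670.9) = 667 + 3129.503 = 3796.503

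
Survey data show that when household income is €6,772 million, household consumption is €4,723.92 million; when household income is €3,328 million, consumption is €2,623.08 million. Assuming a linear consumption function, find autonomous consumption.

MPC = ΔC/ΔY = (4723.92 − 2623.08)/(6772 − 3328) = 2100.84/3444 = 0.61
a = C − MPC·Y = 2623.08 − 0.61(3328) = 2623.08 − 2030.08 = 593

a = 593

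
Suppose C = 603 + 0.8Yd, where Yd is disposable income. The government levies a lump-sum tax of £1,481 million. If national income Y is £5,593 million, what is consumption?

C = 3892.6

Yd = Y − T = 5593 − 1481 = 4112
C = 603 + 0.8(4112) = 603 + 3289.6 = 3892.6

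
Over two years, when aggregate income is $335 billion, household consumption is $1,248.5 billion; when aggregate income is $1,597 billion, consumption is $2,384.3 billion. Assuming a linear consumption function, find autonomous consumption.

MPC = ΔC/ΔY = (2384.3 − 1248.5)/(1597 − 335) = 1135.8/1262 = 0.9
a = C − MPC·Y = 1248.5 − 0.9(335) = 1248.5 − 301.5 = 947

a = 947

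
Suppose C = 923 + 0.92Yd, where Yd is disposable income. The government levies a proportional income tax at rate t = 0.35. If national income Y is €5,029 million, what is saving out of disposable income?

S = -661.492

Yd = (1 − 0.35)(5029) = 0.65(5029) = 3268.85
C = 923 + 0.92(3268.85) = 923 + 3007.342 = 3930.342
S = Yd − C = 3268.85 − 3930.342 = -661.492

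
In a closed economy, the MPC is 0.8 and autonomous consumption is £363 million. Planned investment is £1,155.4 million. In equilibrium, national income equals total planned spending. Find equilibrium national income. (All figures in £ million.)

Y = C + I = 363 + 0.8Y + 1155.4
Y − 0.8Y = 1518.4
0.2Y = 1518.4, so Y = 1518.4/0.2 = 7592

Y = 7592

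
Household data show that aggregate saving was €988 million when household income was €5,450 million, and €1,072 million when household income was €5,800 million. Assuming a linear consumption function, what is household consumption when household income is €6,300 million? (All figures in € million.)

C = 5108

MPS = ΔS/ΔY = (1072 − 988)/(5800 − 5450) = 84/350 = 0.24
MPC = 1 − MPS = 0.76
Autonomous saving = 988 − 0.24(5450) = -320, so a = 320
C = 320 + 0.76(6300) = 320 + 4788 = 5108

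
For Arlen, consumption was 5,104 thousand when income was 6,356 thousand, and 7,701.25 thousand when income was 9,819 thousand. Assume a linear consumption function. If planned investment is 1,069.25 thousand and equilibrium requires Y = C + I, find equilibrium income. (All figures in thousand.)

MPC = (7701.25 − 5104)/(9819 − 6356) = 2597.25/3463 = 0.75
a = 5104 − 0.75(6356) = 337
Equilibrium: Y = 337 + 0.75Y + 1069.25
0.25Y = 1406.25, so Y = 1406.25/0.25 = 5625

Y = 5625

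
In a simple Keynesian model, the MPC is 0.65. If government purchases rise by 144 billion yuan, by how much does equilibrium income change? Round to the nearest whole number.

ΔY ≈ 411

The multiplier is 1/(1 − MPC) = 1/0.35.
ΔY = 144/0.35 = 411.43 ≈ 411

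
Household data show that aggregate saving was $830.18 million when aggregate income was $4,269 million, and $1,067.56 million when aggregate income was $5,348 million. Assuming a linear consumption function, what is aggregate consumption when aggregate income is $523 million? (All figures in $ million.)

C = 516.94

MPS = ΔS/ΔY = (1067.56 − 830.18)/(5348 − 4269) = 237.38/1079 = 0.22
MPC = 1 − MPS = 0.78
Autonomous saving = 830.18 − 0.22(4269) = -109, so a = 109
C = 109 + 0.78(523) = 109 + 407.94 = 516.94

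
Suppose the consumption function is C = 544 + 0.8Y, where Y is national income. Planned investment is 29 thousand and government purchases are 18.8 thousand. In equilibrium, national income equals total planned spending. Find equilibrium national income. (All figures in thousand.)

Y = C + I + G = 544 + 0.8Y + 29 + 18.8
Y − 0.8Y = 591.8
0.2Y = 591.8, so Y = 591.8/0.2 = 2959

Y = 2959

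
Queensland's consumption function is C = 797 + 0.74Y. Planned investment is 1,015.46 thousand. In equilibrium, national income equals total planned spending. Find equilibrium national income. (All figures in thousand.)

Y = C + I = 797 + 0.74Y + 1015.46
Y − 0.74Y = 1812.46
0.26Y = 1812.46, so Y = 1812.46/0.26 = 6971

Y = 6971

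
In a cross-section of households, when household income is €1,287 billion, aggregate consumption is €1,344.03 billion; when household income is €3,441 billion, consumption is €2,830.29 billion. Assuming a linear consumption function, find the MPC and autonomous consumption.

MPC = ΔC/ΔY = (2830.29 − 1344.03)/(3441 − 1287) = 1486.26/2154 = 0.69
a = C − MPC·Y = 1344.03 − 0.69(1287) = 1344.03 − 888.03 = 456

MPC = 0.69; a = 456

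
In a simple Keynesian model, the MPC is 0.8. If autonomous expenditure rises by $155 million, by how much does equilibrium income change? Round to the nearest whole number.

The multiplier is 1/(1 − MPC) = 1/0.2.
ΔY = 155/0.2 = 775.00 ≈ 775

ΔY ≈ 775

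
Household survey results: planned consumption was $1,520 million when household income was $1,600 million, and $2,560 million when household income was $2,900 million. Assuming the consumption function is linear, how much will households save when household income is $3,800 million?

MPC = (2560 − 1520)/(2900 − 1600) = 1040/1300 = 0.8
a = 1520 − 0.8(1600) = 1520 − 1280 = 240
C = 240 + 0.8(3800) = 3280
S = 3800 − 3280 = 520

S = 520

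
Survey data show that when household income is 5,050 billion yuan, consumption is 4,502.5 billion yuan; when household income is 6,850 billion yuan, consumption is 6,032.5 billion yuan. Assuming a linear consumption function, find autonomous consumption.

a = 210

MPC = ΔC/ΔY = (6032.5 − 4502.5)/(6850 − 5050) = 1530/1800 = 0.85
a = C − MPC·Y = 4502.5 − 0.85(5050) = 4502.5 − 4292.5 = 210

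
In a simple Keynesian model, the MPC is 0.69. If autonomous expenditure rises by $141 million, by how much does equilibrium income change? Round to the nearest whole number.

The multiplier is 1/(1 − MPC) = 1/0.31.
ΔY = 141/0.31 = 454.84 ≈ 455

ΔY ≈ 455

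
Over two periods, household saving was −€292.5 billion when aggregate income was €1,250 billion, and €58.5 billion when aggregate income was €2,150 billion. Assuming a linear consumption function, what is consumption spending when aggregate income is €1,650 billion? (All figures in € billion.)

MPS = ΔS/ΔY = (58.5 − (-292.5))/(2150 − 1250) = 351/900 = 0.39
MPC = 1 − MPS = 0.61
Autonomous saving = -292.5 − 0.39(1250) = -780, so a = 780
C = 780 + 0.61(1650) = 780 + 1006.5 = 1786.5

C = 1786.5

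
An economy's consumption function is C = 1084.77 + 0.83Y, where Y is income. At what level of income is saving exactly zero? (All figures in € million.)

At break-even, C = Y: 1084.77 + 0.83Y = Y
0.17Y = 1084.77, so Y = 1084.77/0.17 = 6381

Y = 6381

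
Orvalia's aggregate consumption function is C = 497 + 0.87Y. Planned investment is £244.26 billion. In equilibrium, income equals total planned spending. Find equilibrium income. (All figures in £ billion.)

Y = C + I = 497 + 0.87Y + 244.26
Y − 0.87Y = 741.26
0.13Y = 741.26, so Y = 741.26/0.13 = 5702

Y = 5702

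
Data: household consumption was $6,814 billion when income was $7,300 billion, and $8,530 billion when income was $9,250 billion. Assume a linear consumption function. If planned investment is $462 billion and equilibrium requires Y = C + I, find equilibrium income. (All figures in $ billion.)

MPC = (8530 − 6814)/(9250 − 7300) = 1716/1950 = 0.88
a = 6814 − 0.88(7300) = 390
Equilibrium: Y = 390 + 0.88Y + 462
0.12Y = 852, so Y = 852/0.12 = 7100

Y = 7100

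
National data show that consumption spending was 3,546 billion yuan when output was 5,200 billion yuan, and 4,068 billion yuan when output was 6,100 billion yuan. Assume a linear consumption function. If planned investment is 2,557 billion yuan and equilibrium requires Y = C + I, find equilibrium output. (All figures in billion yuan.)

MPC = (4068 − 3546)/(6100 − 5200) = 522/900 = 0.58
a = 3546 − 0.58(5200) = 530
Equilibrium: Y = 530 + 0.58Y + 2557
0.42Y = 3087, so Y = 3087/0.42 = 7350

Y = 7350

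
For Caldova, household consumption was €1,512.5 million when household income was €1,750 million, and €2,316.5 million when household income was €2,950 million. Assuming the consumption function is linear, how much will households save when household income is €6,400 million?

MPC = (2316.5 − 1512.5)/(2950 − 1750) = 804/1200 = 0.67
a = 1512.5 − 0.67(1750) = 1512.5 − 1172.5 = 340
C = 340 + 0.67(6400) = 4628
S = 6400 − 4628 = 1772

S = 1772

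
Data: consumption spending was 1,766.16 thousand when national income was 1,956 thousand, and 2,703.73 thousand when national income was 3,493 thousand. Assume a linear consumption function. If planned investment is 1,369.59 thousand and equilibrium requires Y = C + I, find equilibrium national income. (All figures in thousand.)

Y = 4981

MPC = (2703.73 − 1766.16)/(3493 − 1956) = 937.57/1537 = 0.61
a = 1766.16 − 0.61(1956) = 573
Equilibrium: Y = 573 + 0.61Y + 1369.59
0.39Y = 1942.59, so Y = 1942.59/0.39 = 4981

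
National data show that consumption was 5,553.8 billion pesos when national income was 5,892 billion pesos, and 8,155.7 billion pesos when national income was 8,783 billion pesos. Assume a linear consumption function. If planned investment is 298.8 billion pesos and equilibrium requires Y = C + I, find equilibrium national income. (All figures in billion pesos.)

MPC = (8155.7 − 5553.8)/(8783 − 5892) = 2601.9/2891 = 0.9
a = 5553.8 − 0.9(5892) = 251
Equilibrium: Y = 251 + 0.9Y + 298.8
0.1Y = 549.8, so Y = 549.8/0.1 = 5498

Y = 5498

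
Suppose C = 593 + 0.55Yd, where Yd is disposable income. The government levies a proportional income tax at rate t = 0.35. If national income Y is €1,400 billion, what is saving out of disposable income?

S = -183.5

Yd = (1 − 0.35)(1400) = 0.65(1400) = 910
C = 593 + 0.55(910) = 593 + 500.5 = 1093.5
S = Yd − C = 910 − 1093.5 = -183.5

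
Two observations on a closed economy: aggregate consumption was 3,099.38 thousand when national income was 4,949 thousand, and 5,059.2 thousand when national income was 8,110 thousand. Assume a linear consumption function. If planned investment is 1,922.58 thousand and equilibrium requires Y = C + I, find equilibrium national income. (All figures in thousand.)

Y = 5141

MPC = (5059.2 − 3099.38)/(8110 − 4949) = 1959.82/3161 = 0.62
a = 3099.38 − 0.62(4949) = 31
Equilibrium: Y = 31 + 0.62Y + 1922.58
0.38Y = 1953.58, so Y = 1953.58/0.38 = 5141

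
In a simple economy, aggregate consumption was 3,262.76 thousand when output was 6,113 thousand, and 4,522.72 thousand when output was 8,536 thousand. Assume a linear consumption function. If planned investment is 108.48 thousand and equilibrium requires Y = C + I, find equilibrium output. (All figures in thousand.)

MPC = (4522.72 − 3262.76)/(8536 − 6113) = 1259.96/2423 = 0.52
a = 3262.76 − 0.52(6113) = 84
Equilibrium: Y = 84 + 0.52Y + 108.48
0.48Y = 192.48, so Y = 192.48/0.48 = 401

Y = 401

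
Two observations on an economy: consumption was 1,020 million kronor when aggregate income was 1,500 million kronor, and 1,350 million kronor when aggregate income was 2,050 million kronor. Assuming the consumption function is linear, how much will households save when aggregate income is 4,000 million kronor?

S = 1480

MPC = (1350 − 1020)/(2050 − 1500) = 330/550 = 0.6
a = 1020 − 0.6(1500) = 1020 − 900 = 120
C = 120 + 0.6(4000) = 2520
S = 4000 − 2520 = 1480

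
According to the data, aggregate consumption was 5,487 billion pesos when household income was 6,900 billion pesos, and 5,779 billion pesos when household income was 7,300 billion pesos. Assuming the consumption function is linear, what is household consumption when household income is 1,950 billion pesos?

C = 1873.5

MPC = (5779 − 5487)/(7300 − 6900) = 292/400 = 0.73
a = 5487 − 0.73(6900) = 5487 − 5037 = 450
C = 450 + 0.73(1950) = 450 + 1423.5 = 1873.5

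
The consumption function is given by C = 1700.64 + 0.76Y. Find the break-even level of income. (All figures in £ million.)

Y = 7086

At break-even, C = Y: 1700.64 + 0.76Y = Y
0.24Y = 1700.64, so Y = 1700.64/0.24 = 7086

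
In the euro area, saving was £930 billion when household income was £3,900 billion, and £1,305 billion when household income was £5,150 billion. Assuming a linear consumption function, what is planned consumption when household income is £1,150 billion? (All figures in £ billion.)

C = 1045

MPS = ΔS/ΔY = (1305 − 930)/(5150 − 3900) = 375/1250 = 0.3
MPC = 1 − MPS = 0.7
Autonomous saving = 930 − 0.3(3900) = -240, so a = 240
C = 240 + 0.7(1150) = 240 + 805 = 1045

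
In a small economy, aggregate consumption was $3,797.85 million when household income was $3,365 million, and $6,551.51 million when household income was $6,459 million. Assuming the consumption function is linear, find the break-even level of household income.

Y = 7300

MPC = (6551.51 − 3797.85)/(6459 − 3365) = 2753.66/3094 = 0.89
a = 3797.85 − 0.89(3365) = 3797.85 − 2994.85 = 803
Break-even: Y = a/(1−MPC) = 803/0.11 = 7300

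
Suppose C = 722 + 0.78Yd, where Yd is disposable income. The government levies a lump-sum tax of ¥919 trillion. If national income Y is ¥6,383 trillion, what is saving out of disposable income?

Yd = Y − T = 6383 − 919 = 5464
C = 722 + 0.78(5464) = 722 + 4261.92 = 4983.92
S = Yd − C = 5464 − 4983.92 = 480.08

S = 480.08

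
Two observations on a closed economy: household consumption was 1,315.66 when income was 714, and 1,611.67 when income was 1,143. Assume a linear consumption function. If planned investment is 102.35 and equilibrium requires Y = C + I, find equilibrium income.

Y = 2985

MPC = (1611.67 − 1315.66)/(1143 − 714) = 296.01/429 = 0.69
a = 1315.66 − 0.69(714) = 823
Equilibrium: Y = 823 + 0.69Y + 102.35
0.31Y = 925.35, so Y = 925.35/0.31 = 2985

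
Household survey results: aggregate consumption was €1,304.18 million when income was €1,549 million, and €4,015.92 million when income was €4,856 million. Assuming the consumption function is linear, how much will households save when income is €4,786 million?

MPC = (4015.92 − 1304.18)/(4856 − 1549) = 2711.74/3307 = 0.82
a = 1304.18 − 0.82(1549) = 1304.18 − 1270.18 = 34
C = 34 + 0.82(4786) = 3958.52
S = 4786 − 3958.52 = 827.48

S = 827.48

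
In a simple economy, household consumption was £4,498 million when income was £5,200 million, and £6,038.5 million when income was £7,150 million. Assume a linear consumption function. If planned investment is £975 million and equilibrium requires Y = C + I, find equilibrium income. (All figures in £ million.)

Y = 6500

MPC = (6038.5 − 4498)/(7150 − 5200) = 1540.5/1950 = 0.79
a = 4498 − 0.79(5200) = 390
Equilibrium: Y = 390 + 0.79Y + 975
0.21Y = 1365, so Y = 1365/0.21 = 6500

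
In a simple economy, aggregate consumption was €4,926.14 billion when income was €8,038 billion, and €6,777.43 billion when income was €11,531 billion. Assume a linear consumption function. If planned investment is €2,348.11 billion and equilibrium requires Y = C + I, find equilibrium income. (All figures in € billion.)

Y = 6413

MPC = (6777.43 − 4926.14)/(11531 − 8038) = 1851.29/3493 = 0.53
a = 4926.14 − 0.53(8038) = 666
Equilibrium: Y = 666 + 0.53Y + 2348.11
0.47Y = 3014.11, so Y = 3014.11/0.47 = 6413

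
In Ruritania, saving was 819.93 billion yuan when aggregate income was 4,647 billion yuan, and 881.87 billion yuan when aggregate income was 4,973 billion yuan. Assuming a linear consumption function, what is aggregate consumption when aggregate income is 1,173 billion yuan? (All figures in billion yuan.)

MPS = ΔS/ΔY = (881.87 − 819.93)/(4973 − 4647) = 61.94/326 = 0.19
MPC = 1 − MPS = 0.81
Autonomous saving = 819.93 − 0.19(4647) = -63, so a = 63
C = 63 + 0.81(1173) = 63 + 950.13 = 1013.13

C = 1013.13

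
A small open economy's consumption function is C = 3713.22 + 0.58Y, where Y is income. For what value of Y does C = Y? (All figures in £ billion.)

At break-even, C = Y: 3713.22 + 0.58Y = Y
0.42Y = 3713.22, so Y = 3713.22/0.42 = 8841

Y = 8841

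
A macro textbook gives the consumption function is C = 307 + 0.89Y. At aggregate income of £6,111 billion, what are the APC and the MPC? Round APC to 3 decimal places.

APC = 0.940; MPC = 0.89

MPC = 0.89 (the slope of the consumption function)
C = 307 + 0.89(6111) = 5745.79, so APC = 5745.79/6111 = 0.940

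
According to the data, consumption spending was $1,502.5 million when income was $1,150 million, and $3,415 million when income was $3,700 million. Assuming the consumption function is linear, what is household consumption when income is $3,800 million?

MPC = (3415 − 1502.5)/(3700 − 1150) = 1912.5/2550 = 0.75
a = 1502.5 − 0.75(1150) = 1502.5 − 862.5 = 640
C = 640 + 0.75(3800) = 640 + 2850 = 3490

C = 3490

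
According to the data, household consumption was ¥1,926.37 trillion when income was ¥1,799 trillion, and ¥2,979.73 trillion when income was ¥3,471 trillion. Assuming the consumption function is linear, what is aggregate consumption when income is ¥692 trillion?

MPC = (2979.73 − 1926.37)/(3471 − 1799) = 1053.36/1672 = 0.63
a = 1926.37 − 0.63(1799) = 1926.37 − 1133.37 = 793
C = 793 + 0.63(692) = 793 + 435.96 = 1228.96

C = 1228.96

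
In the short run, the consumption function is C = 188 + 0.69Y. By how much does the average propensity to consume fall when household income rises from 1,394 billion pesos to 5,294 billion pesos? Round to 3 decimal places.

ΔAPC = 0.099

At Y = 1394: C = 188 + 0.69(1394) = 1149.86, APC = 1149.86/1394 = 0.8249
At Y = 5294: C = 3840.86, APC = 3840.86/5294 = 0.7255
Fall in APC = 0.8249 − 0.7255 = 0.0994 ≈ 0.099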